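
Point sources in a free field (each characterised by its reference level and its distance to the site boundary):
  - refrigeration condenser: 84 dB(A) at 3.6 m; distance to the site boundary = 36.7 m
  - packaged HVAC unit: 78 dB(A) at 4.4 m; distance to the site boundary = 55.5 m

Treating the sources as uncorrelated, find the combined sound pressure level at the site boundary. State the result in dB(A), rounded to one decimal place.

Propagate each source to the receiver with L = L_ref − 20·log₁₀(r/r_ref), then add intensities.
refrigeration condenser: 84 − 20·log₁₀(36.7/3.6) = 84 − 20.17 = 63.83 dB(A).
packaged HVAC unit: 78 − 20·log₁₀(55.5/4.4) = 78 − 22.02 = 55.98 dB(A).
Σ 10^(L/10) = 2.814e+06 → L_total = 10·log₁₀(2.814e+06) = 64.49 dB(A).

64.5 dB(A)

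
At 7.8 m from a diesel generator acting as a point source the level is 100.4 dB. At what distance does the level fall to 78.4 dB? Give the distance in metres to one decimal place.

98.2 m

The 22.0 dB drop corresponds to a distance ratio of 10^(22.0/20) for a point source.
r₂ = 7.8·10^((100.4−78.4)/20) = 7.8·10^(22.0/20) = 98.20 m.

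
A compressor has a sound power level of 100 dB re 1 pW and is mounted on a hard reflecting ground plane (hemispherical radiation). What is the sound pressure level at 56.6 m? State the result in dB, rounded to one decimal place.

57.0 dB

The power spreads over a hemisphere of area 2π·r², so L_p = L_w − 10·log₁₀(2π·r²).
2π·r² = 2.013e+04 m², 10·log₁₀ of that is 43.038 dB.
L_p = 100 − 43.038 = 56.96 dB.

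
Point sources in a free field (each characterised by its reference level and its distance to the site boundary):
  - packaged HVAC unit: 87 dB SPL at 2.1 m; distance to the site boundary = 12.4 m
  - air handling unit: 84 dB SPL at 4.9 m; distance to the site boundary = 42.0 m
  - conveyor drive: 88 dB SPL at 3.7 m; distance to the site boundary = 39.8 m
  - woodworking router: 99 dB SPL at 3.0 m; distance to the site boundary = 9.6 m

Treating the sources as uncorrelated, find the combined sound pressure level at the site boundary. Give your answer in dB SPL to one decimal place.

Apply inverse-square spreading to bring every level to the receiver, then sum 10^(L/10).
packaged HVAC unit: 87 − 20·log₁₀(12.4/2.1) = 87 − 15.42 = 71.58 dB SPL.
air handling unit: 84 − 20·log₁₀(42.0/4.9) = 84 − 18.66 = 65.34 dB SPL.
conveyor drive: 88 − 20·log₁₀(39.8/3.7) = 88 − 20.63 = 67.37 dB SPL.
woodworking router: 99 − 20·log₁₀(9.6/3.0) = 99 − 10.10 = 88.90 dB SPL.
Σ 10^(L/10) = 7.990e+08 → L_total = 10·log₁₀(7.990e+08) = 89.03 dB SPL.

89.0 dB SPL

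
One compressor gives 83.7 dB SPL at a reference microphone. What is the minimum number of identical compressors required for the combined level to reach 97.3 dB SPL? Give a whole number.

N identical sources give L₁ + 10·log₁₀ N, so require 10·log₁₀ N ≥ 97.3 − 83.7 = 13.6 dB.
N ≥ 10^(13.6/10) = 22.909, so N = 23.

23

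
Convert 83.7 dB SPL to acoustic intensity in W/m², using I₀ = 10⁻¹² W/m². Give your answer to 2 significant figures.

0.00023 W/m²

I = I₀·10^(L/10) = 10⁻¹² × 10^(83.7/10) = 10^(-3.630).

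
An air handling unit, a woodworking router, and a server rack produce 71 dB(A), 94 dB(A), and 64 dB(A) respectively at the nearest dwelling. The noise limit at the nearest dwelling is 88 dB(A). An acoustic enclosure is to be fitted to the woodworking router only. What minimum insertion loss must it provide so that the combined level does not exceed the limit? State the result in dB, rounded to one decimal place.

6.1 dB

Fixed contribution from the other sources: Σ 10^(L/10) = 10^(71/10) + 10^(64/10) = 1.510e+07 (71.79 dB(A)).
To meet 88 dB(A) overall, the treated woodworking router may contribute at most 10^(88/10) − 1.510e+07 = 6.159e+08, i.e. 87.89 dB(A).
So the woodworking router must be reduced from 94 to 87.89 dB(A): IL = 6.11 dB.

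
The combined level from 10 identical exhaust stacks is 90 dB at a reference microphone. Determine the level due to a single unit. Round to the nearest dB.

For N identical incoherent sources L_total = L₁ + 10·log₁₀ N, so L₁ = 90 − 10·log₁₀(10) = 90 − 10.000.

80 dB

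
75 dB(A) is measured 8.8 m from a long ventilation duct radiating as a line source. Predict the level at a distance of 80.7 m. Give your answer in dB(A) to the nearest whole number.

65 dB(A)

Cylindrical spreading from a line source gives a 10·log₁₀(r₂/r₁) drop.
L₂ = 75 − 10·log₁₀(80.7/8.8) = 75 − 9.624 = 65.38 dB(A).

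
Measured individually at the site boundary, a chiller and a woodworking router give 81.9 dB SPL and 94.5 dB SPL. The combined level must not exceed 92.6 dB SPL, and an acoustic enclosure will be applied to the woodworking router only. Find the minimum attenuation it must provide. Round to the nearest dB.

2 dB

Fixed contribution from the other source: Σ 10^(L/10) = 10^(81.9/10) = 1.549e+08 (81.90 dB SPL).
The limit corresponds to 10^(92.6/10) = 1.820e+09; subtracting the fixed part leaves 1.665e+09 for the woodworking router, i.e. 92.21 dB SPL.
So the woodworking router must be reduced from 94.5 to 92.21 dB SPL: IL = 2.29 dB.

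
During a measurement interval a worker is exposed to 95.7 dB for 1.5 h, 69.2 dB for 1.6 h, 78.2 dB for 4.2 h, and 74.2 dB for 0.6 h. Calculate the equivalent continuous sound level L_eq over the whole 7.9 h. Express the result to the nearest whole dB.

Weight each interval's intensity by its duration and average over T = 7.9 h:
Σ tᵢ·10^(Lᵢ/10) = 1.5·10^(95.7/10) + 1.6·10^(69.2/10) + 4.2·10^(78.2/10) + 0.6·10^(74.2/10) = 5.880e+09.
L_eq = 10·log₁₀(5.880e+09/7.9) = 88.72 dB.

89 dB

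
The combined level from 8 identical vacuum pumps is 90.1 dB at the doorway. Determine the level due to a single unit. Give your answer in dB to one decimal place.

81.1 dB

For N identical incoherent sources L_total = L₁ + 10·log₁₀ N, so L₁ = 90.1 − 10·log₁₀(8) = 90.1 − 9.031.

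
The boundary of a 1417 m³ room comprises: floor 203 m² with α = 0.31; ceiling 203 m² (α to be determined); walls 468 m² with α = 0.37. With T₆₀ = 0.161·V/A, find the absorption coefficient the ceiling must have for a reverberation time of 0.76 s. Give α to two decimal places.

Required total absorption A = 0.161·1417/0.76 = 300.18 m².
Absorption from the other surfaces = 203·0.31 + 468·0.37 = 236.09 m², so the ceiling must supply 64.09 m² over 203 m².
α = 64.09/203 = 0.316.

0.32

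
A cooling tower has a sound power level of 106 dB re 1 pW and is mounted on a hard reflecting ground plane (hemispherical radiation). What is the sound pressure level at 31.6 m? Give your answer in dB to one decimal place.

68.0 dB

L_p = L_w − 10·log₁₀(2π·r²) with r = 31.6 m.
2π·r² = 6274 m², 10·log₁₀ of that is 37.976 dB.
L_p = 106 − 37.976 = 68.02 dB.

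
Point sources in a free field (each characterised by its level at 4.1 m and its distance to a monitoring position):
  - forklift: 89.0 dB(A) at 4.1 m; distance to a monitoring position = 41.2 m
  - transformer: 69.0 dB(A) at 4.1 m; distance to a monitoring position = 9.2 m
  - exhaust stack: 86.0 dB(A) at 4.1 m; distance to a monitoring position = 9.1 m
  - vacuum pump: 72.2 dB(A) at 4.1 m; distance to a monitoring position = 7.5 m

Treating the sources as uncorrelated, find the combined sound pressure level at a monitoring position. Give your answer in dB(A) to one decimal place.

First find each source's level at the receiver (point-source: −20·log₁₀(r/r_ref)), then combine on an intensity basis.
forklift: 89.0 − 20·log₁₀(41.2/4.1) = 89.0 − 20.04 = 68.96 dB(A).
transformer: 69.0 − 20·log₁₀(9.2/4.1) = 69.0 − 7.02 = 61.98 dB(A).
exhaust stack: 86.0 − 20·log₁₀(9.1/4.1) = 86.0 − 6.93 = 79.07 dB(A).
vacuum pump: 72.2 − 20·log₁₀(7.5/4.1) = 72.2 − 5.25 = 66.95 dB(A).
Σ 10^(L/10) = 9.522e+07 → L_total = 10·log₁₀(9.522e+07) = 79.79 dB(A).

79.8 dB(A)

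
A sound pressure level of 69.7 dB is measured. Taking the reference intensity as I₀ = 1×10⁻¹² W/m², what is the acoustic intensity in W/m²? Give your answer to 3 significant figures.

9.33e-06 W/m²

I = I₀·10^(L/10) = 10⁻¹² × 10^(69.7/10) = 10^(-5.030).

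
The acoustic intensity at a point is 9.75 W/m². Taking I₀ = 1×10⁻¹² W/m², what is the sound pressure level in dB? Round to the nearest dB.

130 dB

L = 10·log₁₀(I/I₀) = 10·log₁₀(9.75/10⁻¹²) = 10·log₁₀(9.75×10^12).
L = 10·(0.9890 + 12) = 129.89 dB.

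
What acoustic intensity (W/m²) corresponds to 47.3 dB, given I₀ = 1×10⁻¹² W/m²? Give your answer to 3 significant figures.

5.37e-08 W/m²

I/I₀ = 10^(47.3/10) = 5.37e+04, so I = 5.37e+04 × 10⁻¹² W/m².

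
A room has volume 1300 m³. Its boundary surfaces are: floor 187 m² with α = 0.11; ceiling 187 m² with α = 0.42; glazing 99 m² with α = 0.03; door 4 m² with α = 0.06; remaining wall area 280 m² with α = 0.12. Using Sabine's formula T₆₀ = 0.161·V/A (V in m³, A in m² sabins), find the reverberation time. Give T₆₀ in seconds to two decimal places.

Total absorption A = 187·0.11 + 187·0.42 + 99·0.03 + 4·0.06 + 280·0.12 = 135.92 m² sabins.
T₆₀ = 0.161 × 1300 / 135.92 = 1.540 s.

1.54 s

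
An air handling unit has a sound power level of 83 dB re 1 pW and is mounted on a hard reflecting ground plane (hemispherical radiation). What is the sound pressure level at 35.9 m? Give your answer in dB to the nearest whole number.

44 dB

Free-field hemispherical radiation: L_p = L_w − 10·log₁₀(2π·r²), r = 35.9 m.
2π·r² = 8098 m², 10·log₁₀ of that is 39.084 dB.
L_p = 83 − 39.084 = 43.92 dB.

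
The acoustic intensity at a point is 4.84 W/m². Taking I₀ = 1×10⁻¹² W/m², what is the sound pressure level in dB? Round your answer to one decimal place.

I/I₀ = 4.84/10⁻¹² = 4.84×10^12, and L = 10·log₁₀(I/I₀).
L = 10·(0.6848 + 12) = 126.85 dB.

126.8 dB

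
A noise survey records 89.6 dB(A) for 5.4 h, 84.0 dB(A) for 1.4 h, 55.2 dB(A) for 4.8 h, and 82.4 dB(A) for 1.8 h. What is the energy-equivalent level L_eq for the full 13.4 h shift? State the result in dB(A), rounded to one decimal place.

The energy average is taken in the linear domain: L_eq = 10·log₁₀[(Σ tᵢ·10^(Lᵢ/10))/T], T = 13.4 h.
Σ tᵢ·10^(Lᵢ/10) = 5.4·10^(89.6/10) + 1.4·10^(84.0/10) + 4.8·10^(55.2/10) + 1.8·10^(82.4/10) = 5.591e+09.
L_eq = 10·log₁₀(5.591e+09/13.4) = 86.20 dB(A).

86.2 dB(A)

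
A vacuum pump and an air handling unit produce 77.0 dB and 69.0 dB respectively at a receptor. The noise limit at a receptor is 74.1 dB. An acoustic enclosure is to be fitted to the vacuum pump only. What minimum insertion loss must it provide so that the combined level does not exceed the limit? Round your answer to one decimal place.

4.5 dB

Fixed contribution from the other source: Σ 10^(L/10) = 10^(69.0/10) = 7.943e+06 (69.00 dB).
The limit corresponds to 10^(74.1/10) = 2.570e+07; subtracting the fixed part leaves 1.776e+07 for the vacuum pump, i.e. 72.49 dB.
So the vacuum pump must be reduced from 77.0 to 72.49 dB: IL = 4.51 dB.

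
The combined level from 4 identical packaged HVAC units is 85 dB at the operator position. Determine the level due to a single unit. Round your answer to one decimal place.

79.0 dB

For N identical incoherent sources L_total = L₁ + 10·log₁₀ N, so L₁ = 85 − 10·log₁₀(4) = 85 − 6.021.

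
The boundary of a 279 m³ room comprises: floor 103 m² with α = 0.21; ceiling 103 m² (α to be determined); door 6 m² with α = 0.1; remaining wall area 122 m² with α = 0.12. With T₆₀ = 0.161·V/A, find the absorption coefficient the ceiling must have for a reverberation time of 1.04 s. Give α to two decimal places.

From T₆₀ = 0.161·V/A, the target T₆₀ = 1.04 s needs A = 0.161·279/1.04 = 43.19 m².
Absorption from the other surfaces = 103·0.21 + 6·0.1 + 122·0.12 = 36.87 m², so the ceiling must supply 6.32 m² over 103 m².
α = 6.32/103 = 0.061.

0.06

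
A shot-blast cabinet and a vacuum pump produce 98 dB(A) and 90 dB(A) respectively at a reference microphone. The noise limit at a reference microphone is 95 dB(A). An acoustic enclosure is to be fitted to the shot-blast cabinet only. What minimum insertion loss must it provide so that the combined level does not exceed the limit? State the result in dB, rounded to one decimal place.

4.7 dB

Fixed contribution from the other source: Σ 10^(L/10) = 10^(90/10) = 1.000e+09 (90.00 dB(A)).
To meet 95 dB(A) overall, the treated shot-blast cabinet may contribute at most 10^(95/10) − 1.000e+09 = 2.162e+09, i.e. 93.35 dB(A).
So the shot-blast cabinet must be reduced from 98 to 93.35 dB(A): IL = 4.65 dB.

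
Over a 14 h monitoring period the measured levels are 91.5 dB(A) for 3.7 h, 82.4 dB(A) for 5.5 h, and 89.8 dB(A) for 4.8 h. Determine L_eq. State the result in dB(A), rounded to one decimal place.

L_eq = 10·log₁₀[(1/T)·Σ tᵢ·10^(Lᵢ/10)] with T = 14 h.
Σ tᵢ·10^(Lᵢ/10) = 3.7·10^(91.5/10) + 5.5·10^(82.4/10) + 4.8·10^(89.8/10) = 1.077e+10.
L_eq = 10·log₁₀(1.077e+10/14) = 88.86 dB(A).

88.9 dB(A)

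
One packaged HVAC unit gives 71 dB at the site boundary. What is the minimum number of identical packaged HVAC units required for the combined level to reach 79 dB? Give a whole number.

7

Need L₁ + 10·log₁₀ N ≥ 79, i.e. log₁₀ N ≥ 0.80.
N ≥ 10^(8.0/10) = 6.310, so N = 7.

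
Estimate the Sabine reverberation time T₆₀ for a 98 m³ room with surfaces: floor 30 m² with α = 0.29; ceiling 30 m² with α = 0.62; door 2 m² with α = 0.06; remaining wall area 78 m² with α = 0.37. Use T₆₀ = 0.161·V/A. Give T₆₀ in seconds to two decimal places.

A = Σ Sᵢαᵢ = 30·0.29 + 30·0.62 + 2·0.06 + 78·0.37 = 56.28 m².
T₆₀ = 0.161·V/A = 0.161·98/56.28 = 0.280 s.

0.28 s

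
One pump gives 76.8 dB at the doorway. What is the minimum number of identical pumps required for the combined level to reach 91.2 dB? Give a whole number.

28

Need L₁ + 10·log₁₀ N ≥ 91.2, i.e. log₁₀ N ≥ 1.44.
N ≥ 10^(14.4/10) = 27.542, so N = 28.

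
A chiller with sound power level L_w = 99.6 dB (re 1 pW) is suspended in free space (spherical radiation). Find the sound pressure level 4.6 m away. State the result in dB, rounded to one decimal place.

L_p = L_w − 10·log₁₀(4π·r²) with r = 4.6 m.
4π·r² = 265.9 m², 10·log₁₀ of that is 24.247 dB.
L_p = 99.6 − 24.247 = 75.35 dB.

75.4 dB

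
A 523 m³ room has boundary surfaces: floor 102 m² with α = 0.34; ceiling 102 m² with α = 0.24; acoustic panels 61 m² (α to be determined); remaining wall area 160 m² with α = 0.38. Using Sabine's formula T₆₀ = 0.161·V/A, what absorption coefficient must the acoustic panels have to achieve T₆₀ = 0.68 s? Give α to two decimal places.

0.06

A = 0.161·V/T₆₀ = 0.161·523/0.68 = 123.83 m² sabins.
Absorption from the other surfaces = 102·0.34 + 102·0.24 + 160·0.38 = 119.96 m², so the acoustic panels must supply 3.87 m² over 61 m².
α = 3.87/61 = 0.063.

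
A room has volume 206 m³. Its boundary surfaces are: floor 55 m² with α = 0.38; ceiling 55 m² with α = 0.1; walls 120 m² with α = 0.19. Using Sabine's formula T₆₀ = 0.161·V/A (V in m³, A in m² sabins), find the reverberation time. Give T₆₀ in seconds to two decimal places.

0.67 s

A = Σ Sᵢαᵢ = 55·0.38 + 55·0.1 + 120·0.19 = 49.20 m².
T₆₀ = 0.161·V/A = 0.161·206/49.20 = 0.674 s.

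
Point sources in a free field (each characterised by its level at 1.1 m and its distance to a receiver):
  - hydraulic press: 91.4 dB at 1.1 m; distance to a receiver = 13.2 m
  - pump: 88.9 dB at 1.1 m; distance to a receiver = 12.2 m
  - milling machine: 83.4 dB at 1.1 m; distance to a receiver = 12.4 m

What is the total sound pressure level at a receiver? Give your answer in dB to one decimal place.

First find each source's level at the receiver (point-source: −20·log₁₀(r/r_ref)), then combine on an intensity basis.
hydraulic press: 91.4 − 20·log₁₀(13.2/1.1) = 91.4 − 21.58 = 69.82 dB.
pump: 88.9 − 20·log₁₀(12.2/1.1) = 88.9 − 20.90 = 68.00 dB.
milling machine: 83.4 − 20·log₁₀(12.4/1.1) = 83.4 − 21.04 = 62.36 dB.
Σ 10^(L/10) = 1.762e+07 → L_total = 10·log₁₀(1.762e+07) = 72.46 dB.

72.5 dB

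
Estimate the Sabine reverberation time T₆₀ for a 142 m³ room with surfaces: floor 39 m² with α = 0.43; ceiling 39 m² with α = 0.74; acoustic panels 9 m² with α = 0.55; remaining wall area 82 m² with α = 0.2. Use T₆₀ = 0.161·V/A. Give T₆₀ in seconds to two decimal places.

Total absorption A = 39·0.43 + 39·0.74 + 9·0.55 + 82·0.2 = 66.98 m² sabins.
T₆₀ = 0.161 × 142 / 66.98 = 0.341 s.

0.34 s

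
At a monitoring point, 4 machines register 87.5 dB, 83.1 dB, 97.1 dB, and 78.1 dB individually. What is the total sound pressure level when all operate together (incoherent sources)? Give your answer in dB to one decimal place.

Incoherent sources combine by intensity addition: L_total = 10·log₁₀(Σ 10^(L_i/10)).
Σ 10^(L/10) = 10^(87.5/10) + 10^(83.1/10) + 10^(97.1/10) + 10^(78.1/10) = 5.960e+09.
L_total = 10·log₁₀(5.960e+09) = 97.75 dB.

97.8 dB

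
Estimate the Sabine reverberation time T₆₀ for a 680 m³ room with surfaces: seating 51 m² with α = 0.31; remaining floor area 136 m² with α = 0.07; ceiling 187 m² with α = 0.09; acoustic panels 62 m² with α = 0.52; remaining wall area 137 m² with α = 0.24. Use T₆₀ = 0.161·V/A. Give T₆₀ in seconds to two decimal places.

1.02 s

A = Σ Sᵢαᵢ = 51·0.31 + 136·0.07 + 187·0.09 + 62·0.52 + 137·0.24 = 107.28 m².
T₆₀ = 0.161 × 680 / 107.28 = 1.021 s.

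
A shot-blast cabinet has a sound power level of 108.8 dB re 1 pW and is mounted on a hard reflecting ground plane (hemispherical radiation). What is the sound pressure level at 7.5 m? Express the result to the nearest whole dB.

The power spreads over a hemisphere of area 2π·r², so L_p = L_w − 10·log₁₀(2π·r²).
2π·r² = 353.4 m², 10·log₁₀ of that is 25.483 dB.
L_p = 108.8 − 25.483 = 83.32 dB.

83 dB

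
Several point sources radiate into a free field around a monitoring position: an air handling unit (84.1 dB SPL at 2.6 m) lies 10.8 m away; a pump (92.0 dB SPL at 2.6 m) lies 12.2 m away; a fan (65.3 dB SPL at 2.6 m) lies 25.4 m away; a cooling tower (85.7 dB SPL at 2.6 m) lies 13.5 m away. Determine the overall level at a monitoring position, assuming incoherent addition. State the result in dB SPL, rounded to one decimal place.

80.0 dB SPL

Apply inverse-square spreading to bring every level to the receiver, then sum 10^(L/10).
air handling unit: 84.1 − 20·log₁₀(10.8/2.6) = 84.1 − 12.37 = 71.73 dB SPL.
pump: 92.0 − 20·log₁₀(12.2/2.6) = 92.0 − 13.43 = 78.57 dB SPL.
fan: 65.3 − 20·log₁₀(25.4/2.6) = 65.3 − 19.80 = 45.50 dB SPL.
cooling tower: 85.7 − 20·log₁₀(13.5/2.6) = 85.7 − 14.31 = 71.39 dB SPL.
Σ 10^(L/10) = 1.007e+08 → L_total = 10·log₁₀(1.007e+08) = 80.03 dB SPL.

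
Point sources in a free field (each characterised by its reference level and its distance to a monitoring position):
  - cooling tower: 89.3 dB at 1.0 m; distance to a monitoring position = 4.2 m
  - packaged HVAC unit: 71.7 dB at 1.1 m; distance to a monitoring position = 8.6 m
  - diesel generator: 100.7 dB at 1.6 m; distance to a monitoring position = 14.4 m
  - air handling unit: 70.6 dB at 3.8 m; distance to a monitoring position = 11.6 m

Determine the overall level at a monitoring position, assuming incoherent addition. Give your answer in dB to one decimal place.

82.9 dB

First find each source's level at the receiver (point-source: −20·log₁₀(r/r_ref)), then combine on an intensity basis.
cooling tower: 89.3 − 20·log₁₀(4.2/1.0) = 89.3 − 12.46 = 76.84 dB.
packaged HVAC unit: 71.7 − 20·log₁₀(8.6/1.1) = 71.7 − 17.86 = 53.84 dB.
diesel generator: 100.7 − 20·log₁₀(14.4/1.6) = 100.7 − 19.08 = 81.62 dB.
air handling unit: 70.6 − 20·log₁₀(11.6/3.8) = 70.6 − 9.69 = 60.91 dB.
Σ 10^(L/10) = 1.948e+08 → L_total = 10·log₁₀(1.948e+08) = 82.90 dB.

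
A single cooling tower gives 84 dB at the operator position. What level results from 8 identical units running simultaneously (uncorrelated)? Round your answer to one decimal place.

93.0 dB

With 8 equal, uncorrelated contributions the intensity is 8× that of one unit, giving a rise of 10·log₁₀ 8.
L_total = 84 + 10·log₁₀(8) = 84 + 9.031 = 93.03 dB.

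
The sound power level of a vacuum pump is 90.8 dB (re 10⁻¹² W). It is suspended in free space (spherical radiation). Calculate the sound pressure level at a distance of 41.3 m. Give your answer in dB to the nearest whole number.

47 dB

The power spreads over a sphere of area 4π·r², so L_p = L_w − 10·log₁₀(4π·r²).
4π·r² = 2.143e+04 m², 10·log₁₀ of that is 43.311 dB.
L_p = 90.8 − 43.311 = 47.49 dB.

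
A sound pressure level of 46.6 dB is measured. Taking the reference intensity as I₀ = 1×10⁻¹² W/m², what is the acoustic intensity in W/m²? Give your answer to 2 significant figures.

L = 10·log₁₀(I/I₀) ⇒ I = I₀·10^(L/10) = 10⁻¹² × 10^4.66.

4.6e-08 W/m²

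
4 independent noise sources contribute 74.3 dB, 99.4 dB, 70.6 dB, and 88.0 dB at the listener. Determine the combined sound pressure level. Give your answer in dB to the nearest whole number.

100 dB

For uncorrelated sources the intensities add, so convert each level to linear form, sum, and take 10·log₁₀ of the total.
Σ 10^(L/10) = 10^(74.3/10) + 10^(99.4/10) + 10^(70.6/10) + 10^(88.0/10) = 9.379e+09.
L_total = 10·log₁₀(9.379e+09) = 99.72 dB.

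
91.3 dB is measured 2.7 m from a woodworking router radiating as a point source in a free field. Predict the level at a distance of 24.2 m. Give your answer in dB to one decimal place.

72.3 dB

Spherical spreading from a point source gives a 20·log₁₀(r₂/r₁) drop.
L₂ = 91.3 − 20·log₁₀(24.2/2.7) = 91.3 − 19.049 = 72.25 dB.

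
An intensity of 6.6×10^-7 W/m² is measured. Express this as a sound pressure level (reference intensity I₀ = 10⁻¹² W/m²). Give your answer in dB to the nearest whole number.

I/I₀ = 6.6×10^-7/10⁻¹² = 6.6×10^5, and L = 10·log₁₀(I/I₀).
L = 10·(0.8195 + 5) = 58.20 dB.

58 dB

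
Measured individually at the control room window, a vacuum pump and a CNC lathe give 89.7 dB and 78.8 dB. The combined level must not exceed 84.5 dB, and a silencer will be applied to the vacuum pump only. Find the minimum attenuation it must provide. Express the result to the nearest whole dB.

The untreated sources together contribute 10^(78.8/10) = 7.586e+07, i.e. 78.80 dB.
The limit corresponds to 10^(84.5/10) = 2.818e+08; subtracting the fixed part leaves 2.060e+08 for the vacuum pump, i.e. 83.14 dB.
Required insertion loss = 89.7 − 83.14 = 6.56 dB.

7 dB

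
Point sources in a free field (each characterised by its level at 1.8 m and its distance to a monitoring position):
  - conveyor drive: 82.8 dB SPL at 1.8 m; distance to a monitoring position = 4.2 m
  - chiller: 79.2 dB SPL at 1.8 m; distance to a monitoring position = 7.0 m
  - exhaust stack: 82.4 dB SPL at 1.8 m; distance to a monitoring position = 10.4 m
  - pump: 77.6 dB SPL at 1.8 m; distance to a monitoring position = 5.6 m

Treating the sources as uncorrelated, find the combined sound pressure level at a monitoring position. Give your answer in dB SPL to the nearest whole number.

Apply inverse-square spreading to bring every level to the receiver, then sum 10^(L/10).
conveyor drive: 82.8 − 20·log₁₀(4.2/1.8) = 82.8 − 7.36 = 75.44 dB SPL.
chiller: 79.2 − 20·log₁₀(7.0/1.8) = 79.2 − 11.80 = 67.40 dB SPL.
exhaust stack: 82.4 − 20·log₁₀(10.4/1.8) = 82.4 − 15.24 = 67.16 dB SPL.
pump: 77.6 − 20·log₁₀(5.6/1.8) = 77.6 − 9.86 = 67.74 dB SPL.
Σ 10^(L/10) = 5.165e+07 → L_total = 10·log₁₀(5.165e+07) = 77.13 dB SPL.

77 dB SPL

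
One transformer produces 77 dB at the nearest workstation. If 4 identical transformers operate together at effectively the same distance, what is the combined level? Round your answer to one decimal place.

N identical incoherent sources raise the level by 10·log₁₀ N.
L_total = 77 + 10·log₁₀(4) = 77 + 6.021 = 83.02 dB.

83.0 dB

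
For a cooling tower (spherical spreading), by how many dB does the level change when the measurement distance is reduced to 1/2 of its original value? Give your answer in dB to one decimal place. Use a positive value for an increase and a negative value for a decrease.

With spherical spreading the level changes by −20·log₁₀(r₂/r₁).
ΔL = −20·log₁₀(0.5) = +6.02 dB.

+6.0 dB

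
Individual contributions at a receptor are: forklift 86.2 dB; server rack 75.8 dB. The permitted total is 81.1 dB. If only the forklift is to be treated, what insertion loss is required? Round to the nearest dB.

7 dB

Fixed contribution from the other source: Σ 10^(L/10) = 10^(75.8/10) = 3.802e+07 (75.80 dB).
To meet 81.1 dB overall, the treated forklift may contribute at most 10^(81.1/10) − 3.802e+07 = 9.081e+07, i.e. 79.58 dB.
So the forklift must be reduced from 86.2 to 79.58 dB: IL = 6.62 dB.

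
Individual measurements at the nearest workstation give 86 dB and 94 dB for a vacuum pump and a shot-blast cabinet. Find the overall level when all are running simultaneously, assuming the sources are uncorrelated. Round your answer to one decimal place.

Incoherent sources combine by intensity addition: L_total = 10·log₁₀(Σ 10^(L_i/10)).
Σ 10^(L/10) = 10^(86/10) + 10^(94/10) = 2.910e+09.
L_total = 10·log₁₀(2.910e+09) = 94.64 dB.

94.6 dB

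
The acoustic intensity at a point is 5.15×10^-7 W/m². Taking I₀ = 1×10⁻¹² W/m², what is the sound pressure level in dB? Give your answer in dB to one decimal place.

57.1 dB

I/I₀ = 5.15×10^-7/10⁻¹² = 5.15×10^5, and L = 10·log₁₀(I/I₀).
L = 10·(0.7118 + 5) = 57.12 dB.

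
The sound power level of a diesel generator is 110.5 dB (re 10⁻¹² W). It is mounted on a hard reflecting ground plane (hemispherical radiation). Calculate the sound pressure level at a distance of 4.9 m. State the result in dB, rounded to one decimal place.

88.7 dB

Free-field hemispherical radiation: L_p = L_w − 10·log₁₀(2π·r²), r = 4.9 m.
2π·r² = 150.9 m², 10·log₁₀ of that is 21.786 dB.
L_p = 110.5 − 21.786 = 88.71 dB.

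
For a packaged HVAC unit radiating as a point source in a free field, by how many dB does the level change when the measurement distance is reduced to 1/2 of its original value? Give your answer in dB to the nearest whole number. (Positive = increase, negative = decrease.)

+6 dB

Point-source spreading: ΔL = −20·log₁₀(r₂/r₁).
ΔL = −20·log₁₀(0.5) = +6.02 dB.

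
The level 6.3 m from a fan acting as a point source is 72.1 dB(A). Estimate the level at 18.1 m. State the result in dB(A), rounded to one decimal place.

62.9 dB(A)

Point-source attenuation: ΔL = 20·log₁₀(r₂/r₁) = 20·log₁₀(18.1/6.3) = 9.167 dB.
L₂ = 72.1 − 20·log₁₀(18.1/6.3) = 72.1 − 9.167 = 62.93 dB(A).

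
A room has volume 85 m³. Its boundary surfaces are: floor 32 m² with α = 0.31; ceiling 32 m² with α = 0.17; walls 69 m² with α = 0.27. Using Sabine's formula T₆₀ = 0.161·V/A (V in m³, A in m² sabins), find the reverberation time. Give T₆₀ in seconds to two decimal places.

Total absorption A = 32·0.31 + 32·0.17 + 69·0.27 = 33.99 m² sabins.
T₆₀ = 0.161 × 85 / 33.99 = 0.403 s.

0.40 s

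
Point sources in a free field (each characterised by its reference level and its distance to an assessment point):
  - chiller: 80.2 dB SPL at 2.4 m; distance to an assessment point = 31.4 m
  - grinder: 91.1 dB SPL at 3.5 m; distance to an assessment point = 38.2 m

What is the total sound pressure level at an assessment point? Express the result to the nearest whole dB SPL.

Propagate each source to the receiver with L = L_ref − 20·log₁₀(r/r_ref), then add intensities.
chiller: 80.2 − 20·log₁₀(31.4/2.4) = 80.2 − 22.33 = 57.87 dB SPL.
grinder: 91.1 − 20·log₁₀(38.2/3.5) = 91.1 − 20.76 = 70.34 dB SPL.
Σ 10^(L/10) = 1.143e+07 → L_total = 10·log₁₀(1.143e+07) = 70.58 dB SPL.

71 dB SPL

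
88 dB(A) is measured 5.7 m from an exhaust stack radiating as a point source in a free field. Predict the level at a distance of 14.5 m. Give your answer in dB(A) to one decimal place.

79.9 dB(A)

For a point source, L₂ = L₁ − 20·log₁₀(r₂/r₁).
L₂ = 88 − 20·log₁₀(14.5/5.7) = 88 − 8.110 = 79.89 dB(A).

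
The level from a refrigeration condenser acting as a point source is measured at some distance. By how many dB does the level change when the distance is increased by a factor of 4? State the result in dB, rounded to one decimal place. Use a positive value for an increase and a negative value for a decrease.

-12.0 dB

Point-source spreading: ΔL = −20·log₁₀(r₂/r₁).
ΔL = −20·log₁₀(4) = -12.04 dB.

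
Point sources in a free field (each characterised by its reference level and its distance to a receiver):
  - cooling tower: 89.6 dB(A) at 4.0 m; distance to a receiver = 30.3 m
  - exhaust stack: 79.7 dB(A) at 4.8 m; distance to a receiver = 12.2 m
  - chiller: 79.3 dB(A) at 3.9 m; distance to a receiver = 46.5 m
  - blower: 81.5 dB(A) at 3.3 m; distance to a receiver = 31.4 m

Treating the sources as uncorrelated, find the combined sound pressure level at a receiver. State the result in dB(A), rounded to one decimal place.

Apply inverse-square spreading to bring every level to the receiver, then sum 10^(L/10).
cooling tower: 89.6 − 20·log₁₀(30.3/4.0) = 89.6 − 17.59 = 72.01 dB(A).
exhaust stack: 79.7 − 20·log₁₀(12.2/4.8) = 79.7 − 8.10 = 71.60 dB(A).
chiller: 79.3 − 20·log₁₀(46.5/3.9) = 79.3 − 21.53 = 57.77 dB(A).
blower: 81.5 − 20·log₁₀(31.4/3.3) = 81.5 − 19.57 = 61.93 dB(A).
Σ 10^(L/10) = 3.250e+07 → L_total = 10·log₁₀(3.250e+07) = 75.12 dB(A).

75.1 dB(A)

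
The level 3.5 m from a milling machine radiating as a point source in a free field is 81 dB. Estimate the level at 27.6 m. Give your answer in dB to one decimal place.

For a point source, L₂ = L₁ − 20·log₁₀(r₂/r₁).
L₂ = 81 − 20·log₁₀(27.6/3.5) = 81 − 17.937 = 63.06 dB.

63.1 dB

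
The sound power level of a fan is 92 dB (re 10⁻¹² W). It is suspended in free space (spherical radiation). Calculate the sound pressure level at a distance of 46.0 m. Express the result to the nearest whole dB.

Free-field spherical radiation: L_p = L_w − 10·log₁₀(4π·r²), r = 46.0 m.
4π·r² = 2.659e+04 m², 10·log₁₀ of that is 44.247 dB.
L_p = 92 − 44.247 = 47.75 dB.

48 dB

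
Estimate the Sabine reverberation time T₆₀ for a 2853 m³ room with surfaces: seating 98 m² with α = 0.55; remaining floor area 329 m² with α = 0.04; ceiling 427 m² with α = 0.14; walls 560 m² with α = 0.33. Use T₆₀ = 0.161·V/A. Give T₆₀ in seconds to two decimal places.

Total absorption A = 98·0.55 + 329·0.04 + 427·0.14 + 560·0.33 = 311.64 m² sabins.
T₆₀ = 0.161 × 2853 / 311.64 = 1.474 s.

1.47 s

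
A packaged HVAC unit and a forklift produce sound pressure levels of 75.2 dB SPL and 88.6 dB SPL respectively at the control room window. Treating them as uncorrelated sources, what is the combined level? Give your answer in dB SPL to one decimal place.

88.8 dB SPL

Incoherent sources combine by intensity addition: L_total = 10·log₁₀(Σ 10^(L_i/10)).
Σ 10^(L/10) = 10^(75.2/10) + 10^(88.6/10) = 7.575e+08.
L_total = 10·log₁₀(7.575e+08) = 88.79 dB SPL.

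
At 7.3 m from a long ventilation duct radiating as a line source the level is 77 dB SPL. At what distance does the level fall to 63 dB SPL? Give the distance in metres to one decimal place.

For a line source L₁ − L₂ = 10·log₁₀(r₂/r₁), so r₂ = r₁·10^((L₁−L₂)/10).
r₂ = 7.3·10^((77−63)/10) = 7.3·10^(14.0/10) = 183.37 m.

183.4 m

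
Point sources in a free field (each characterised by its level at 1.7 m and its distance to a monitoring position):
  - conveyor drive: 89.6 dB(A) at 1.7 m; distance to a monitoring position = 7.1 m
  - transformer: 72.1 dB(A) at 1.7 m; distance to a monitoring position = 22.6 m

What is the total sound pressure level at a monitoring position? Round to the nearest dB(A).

Propagate each source to the receiver with L = L_ref − 20·log₁₀(r/r_ref), then add intensities.
conveyor drive: 89.6 − 20·log₁₀(7.1/1.7) = 89.6 − 12.42 = 77.18 dB(A).
transformer: 72.1 − 20·log₁₀(22.6/1.7) = 72.1 − 22.47 = 49.63 dB(A).
Σ 10^(L/10) = 5.238e+07 → L_total = 10·log₁₀(5.238e+07) = 77.19 dB(A).

77 dB(A)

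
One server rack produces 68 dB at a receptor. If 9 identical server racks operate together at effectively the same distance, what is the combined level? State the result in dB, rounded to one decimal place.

L_total = L₁ + 10·log₁₀ N for N identical incoherent sources.
L_total = 68 + 10·log₁₀(9) = 68 + 9.542 = 77.54 dB.

77.5 dB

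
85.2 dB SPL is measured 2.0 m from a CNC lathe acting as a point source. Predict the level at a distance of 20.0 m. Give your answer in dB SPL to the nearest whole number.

65 dB SPL

For a point source, L₂ = L₁ − 20·log₁₀(r₂/r₁).
L₂ = 85.2 − 20·log₁₀(20.0/2.0) = 85.2 − 20.000 = 65.20 dB SPL.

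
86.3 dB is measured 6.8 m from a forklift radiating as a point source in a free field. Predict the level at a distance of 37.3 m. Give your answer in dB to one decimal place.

71.5 dB

For a point source, L₂ = L₁ − 20·log₁₀(r₂/r₁).
L₂ = 86.3 − 20·log₁₀(37.3/6.8) = 86.3 − 14.784 = 71.52 dB.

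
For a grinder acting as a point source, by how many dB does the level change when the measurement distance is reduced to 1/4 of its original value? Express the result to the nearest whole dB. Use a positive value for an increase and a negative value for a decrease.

+12 dB

A point source loses 6 dB per doubling of distance; generally ΔL = −20·log₁₀(r₂/r₁).
ΔL = −20·log₁₀(0.25) = +12.04 dB.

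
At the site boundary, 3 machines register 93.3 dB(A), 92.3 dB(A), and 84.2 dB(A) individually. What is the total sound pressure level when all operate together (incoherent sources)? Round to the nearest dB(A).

96 dB(A)

For uncorrelated sources the intensities add, so convert each level to linear form, sum, and take 10·log₁₀ of the total.
Σ 10^(L/10) = 10^(93.3/10) + 10^(92.3/10) + 10^(84.2/10) = 4.099e+09.
L_total = 10·log₁₀(4.099e+09) = 96.13 dB(A).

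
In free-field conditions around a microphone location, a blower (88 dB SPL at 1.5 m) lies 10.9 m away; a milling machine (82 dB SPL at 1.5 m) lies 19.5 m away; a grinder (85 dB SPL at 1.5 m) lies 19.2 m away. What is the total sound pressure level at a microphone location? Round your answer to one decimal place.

Propagate each source to the receiver with L = L_ref − 20·log₁₀(r/r_ref), then add intensities.
blower: 88 − 20·log₁₀(10.9/1.5) = 88 − 17.23 = 70.77 dB SPL.
milling machine: 82 − 20·log₁₀(19.5/1.5) = 82 − 22.28 = 59.72 dB SPL.
grinder: 85 − 20·log₁₀(19.2/1.5) = 85 − 22.14 = 62.86 dB SPL.
Σ 10^(L/10) = 1.482e+07 → L_total = 10·log₁₀(1.482e+07) = 71.71 dB SPL.

71.7 dB SPL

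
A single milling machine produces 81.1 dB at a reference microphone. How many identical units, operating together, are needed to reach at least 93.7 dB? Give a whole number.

19

The shortfall is 93.7 − 81.1 = 12.6 dB, and N units add 10·log₁₀ N, so need 10·log₁₀ N ≥ 12.6.
N ≥ 10^(12.6/10) = 18.197, so N = 19.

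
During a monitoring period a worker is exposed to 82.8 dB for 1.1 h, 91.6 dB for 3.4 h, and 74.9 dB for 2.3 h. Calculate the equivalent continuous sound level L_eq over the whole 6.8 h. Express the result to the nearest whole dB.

89 dB

The energy average is taken in the linear domain: L_eq = 10·log₁₀[(Σ tᵢ·10^(Lᵢ/10))/T], T = 6.8 h.
Σ tᵢ·10^(Lᵢ/10) = 1.1·10^(82.8/10) + 3.4·10^(91.6/10) + 2.3·10^(74.9/10) = 5.195e+09.
L_eq = 10·log₁₀(5.195e+09/6.8) = 88.83 dB.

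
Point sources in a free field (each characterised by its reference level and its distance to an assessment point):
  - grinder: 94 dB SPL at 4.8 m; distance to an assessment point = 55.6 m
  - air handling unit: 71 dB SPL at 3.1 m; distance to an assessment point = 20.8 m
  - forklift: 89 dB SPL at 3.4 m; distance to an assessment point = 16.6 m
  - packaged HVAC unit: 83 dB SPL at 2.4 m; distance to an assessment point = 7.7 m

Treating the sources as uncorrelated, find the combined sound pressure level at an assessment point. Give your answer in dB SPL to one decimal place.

78.6 dB SPL

First find each source's level at the receiver (point-source: −20·log₁₀(r/r_ref)), then combine on an intensity basis.
grinder: 94 − 20·log₁₀(55.6/4.8) = 94 − 21.28 = 72.72 dB SPL.
air handling unit: 71 − 20·log₁₀(20.8/3.1) = 71 − 16.53 = 54.47 dB SPL.
forklift: 89 − 20·log₁₀(16.6/3.4) = 89 − 13.77 = 75.23 dB SPL.
packaged HVAC unit: 83 − 20·log₁₀(7.7/2.4) = 83 − 10.13 = 72.87 dB SPL.
Σ 10^(L/10) = 7.171e+07 → L_total = 10·log₁₀(7.171e+07) = 78.56 dB SPL.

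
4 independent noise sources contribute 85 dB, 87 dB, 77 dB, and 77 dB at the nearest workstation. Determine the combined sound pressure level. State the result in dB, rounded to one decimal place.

89.6 dB

For uncorrelated sources the intensities add, so convert each level to linear form, sum, and take 10·log₁₀ of the total.
Σ 10^(L/10) = 10^(85/10) + 10^(87/10) + 10^(77/10) + 10^(77/10) = 9.177e+08.
L_total = 10·log₁₀(9.177e+08) = 89.63 dB.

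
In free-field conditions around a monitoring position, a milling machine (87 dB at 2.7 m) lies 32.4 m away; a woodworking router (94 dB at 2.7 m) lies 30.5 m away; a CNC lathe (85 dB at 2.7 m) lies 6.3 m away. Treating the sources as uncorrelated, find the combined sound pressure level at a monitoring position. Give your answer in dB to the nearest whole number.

79 dB

Apply inverse-square spreading to bring every level to the receiver, then sum 10^(L/10).
milling machine: 87 − 20·log₁₀(32.4/2.7) = 87 − 21.58 = 65.42 dB.
woodworking router: 94 − 20·log₁₀(30.5/2.7) = 94 − 21.06 = 72.94 dB.
CNC lathe: 85 − 20·log₁₀(6.3/2.7) = 85 − 7.36 = 77.64 dB.
Σ 10^(L/10) = 8.125e+07 → L_total = 10·log₁₀(8.125e+07) = 79.10 dB.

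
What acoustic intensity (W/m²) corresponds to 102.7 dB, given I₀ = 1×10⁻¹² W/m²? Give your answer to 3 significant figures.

L = 10·log₁₀(I/I₀) ⇒ I = I₀·10^(L/10) = 10⁻¹² × 10^10.27.

0.0186 W/m²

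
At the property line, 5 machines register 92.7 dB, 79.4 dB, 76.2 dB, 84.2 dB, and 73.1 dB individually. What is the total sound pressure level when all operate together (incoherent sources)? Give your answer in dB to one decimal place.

For uncorrelated sources the intensities add, so convert each level to linear form, sum, and take 10·log₁₀ of the total.
Σ 10^(L/10) = 10^(92.7/10) + 10^(79.4/10) + 10^(76.2/10) + 10^(84.2/10) + 10^(73.1/10) = 2.274e+09.
L_total = 10·log₁₀(2.274e+09) = 93.57 dB.

93.6 dB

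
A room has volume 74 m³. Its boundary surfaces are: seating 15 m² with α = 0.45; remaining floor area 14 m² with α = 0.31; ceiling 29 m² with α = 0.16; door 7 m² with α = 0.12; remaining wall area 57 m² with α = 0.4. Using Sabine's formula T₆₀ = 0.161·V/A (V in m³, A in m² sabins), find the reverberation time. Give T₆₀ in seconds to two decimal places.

0.30 s

A = Σ Sᵢαᵢ = 15·0.45 + 14·0.31 + 29·0.16 + 7·0.12 + 57·0.4 = 39.37 m².
T₆₀ = 0.161·V/A = 0.161·74/39.37 = 0.303 s.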